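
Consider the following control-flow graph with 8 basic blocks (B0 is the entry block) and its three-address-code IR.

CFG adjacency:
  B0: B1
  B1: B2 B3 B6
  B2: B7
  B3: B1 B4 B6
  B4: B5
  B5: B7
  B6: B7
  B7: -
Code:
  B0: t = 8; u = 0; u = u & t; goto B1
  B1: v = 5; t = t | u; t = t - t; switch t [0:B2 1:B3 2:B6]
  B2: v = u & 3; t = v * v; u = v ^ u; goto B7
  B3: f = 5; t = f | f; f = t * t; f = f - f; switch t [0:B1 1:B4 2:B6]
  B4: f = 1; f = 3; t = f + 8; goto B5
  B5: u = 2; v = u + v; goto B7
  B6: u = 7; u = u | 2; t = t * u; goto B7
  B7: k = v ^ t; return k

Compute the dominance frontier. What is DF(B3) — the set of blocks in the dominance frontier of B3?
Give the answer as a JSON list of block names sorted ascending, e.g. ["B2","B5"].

Answer: ["B1", "B6", "B7"]

Derivation:
idom tree: B1←B0 B2←B1 B3←B1 B4←B3 B5←B4 B6←B1 B7←B1
Dom at joins:
  B1: preds {B0,B3}: {B0} ∩ {B0,B1,B3} = {B0}; idom=B0
  B6: preds {B1,B3}: {B0,B1} ∩ {B0,B1,B3} = {B0,B1}; idom=B1
  B7: preds {B2,B5,B6}: {B0,B1,B2} ∩ {B0,B1,B3,B4,B5} ∩ {B0,B1,B6} = {B0,B1}; idom=B1

DF walk-up:
  B1←B0: walk · to B0
  B1←B3: walk B3→B1 to B0
  B6←B1: walk · to B1
  B6←B3: walk B3 to B1
  B7←B2: walk B2 to B1
  B7←B5: walk B5→B4→B3 to B1
  B7←B6: walk B6 to B1
  DF(B0)=∅
  DF(B1)={B1}
  DF(B2)={B7}
  DF(B3)={B1,B6,B7}
  DF(B4)={B7}
  DF(B5)={B7}
  DF(B6)={B7}
  DF(B7)=∅

DF(B3) = ["B1", "B6", "B7"]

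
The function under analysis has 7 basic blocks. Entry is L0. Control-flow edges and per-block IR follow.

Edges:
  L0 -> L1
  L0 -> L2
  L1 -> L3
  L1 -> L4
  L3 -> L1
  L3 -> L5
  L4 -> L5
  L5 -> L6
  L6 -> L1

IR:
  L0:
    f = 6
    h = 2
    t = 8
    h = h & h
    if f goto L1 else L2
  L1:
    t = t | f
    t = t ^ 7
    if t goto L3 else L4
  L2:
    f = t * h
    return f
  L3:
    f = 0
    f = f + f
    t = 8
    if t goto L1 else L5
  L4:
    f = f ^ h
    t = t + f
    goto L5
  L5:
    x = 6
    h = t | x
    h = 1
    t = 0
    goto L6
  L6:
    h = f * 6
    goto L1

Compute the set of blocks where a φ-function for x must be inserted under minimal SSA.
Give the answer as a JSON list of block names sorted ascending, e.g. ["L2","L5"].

Answer: ["L1"]

Analysis:
idom tree: L1←L0 L2←L0 L3←L1 L4←L1 L5←L1 L6←L5
Dom∩ at merges:
  L1: preds {L0,L3,L6}: {L0} ∩ {L0,L1,L3} ∩ {L0,L1,L5,L6} = {L0}; idom=L0
  L5: preds {L3,L4}: {L0,L1,L3} ∩ {L0,L1,L4} = {L0,L1}; idom=L1

DF derivation:
  join L1 pred L0: · stop@L0
  join L1 pred L3: L3→L1 stop@L0
  join L1 pred L6: L6→L5→L1 stop@L0
  join L5 pred L3: L3 stop@L1
  join L5 pred L4: L4 stop@L1
  L0 → ∅
  L1 → {L1}
  L2 → ∅
  L3 → {L1,L5}
  L4 → {L5}
  L5 → {L1}
  L6 → {L1}

φ for x: defs {L5}
  DF⁺ = {L1}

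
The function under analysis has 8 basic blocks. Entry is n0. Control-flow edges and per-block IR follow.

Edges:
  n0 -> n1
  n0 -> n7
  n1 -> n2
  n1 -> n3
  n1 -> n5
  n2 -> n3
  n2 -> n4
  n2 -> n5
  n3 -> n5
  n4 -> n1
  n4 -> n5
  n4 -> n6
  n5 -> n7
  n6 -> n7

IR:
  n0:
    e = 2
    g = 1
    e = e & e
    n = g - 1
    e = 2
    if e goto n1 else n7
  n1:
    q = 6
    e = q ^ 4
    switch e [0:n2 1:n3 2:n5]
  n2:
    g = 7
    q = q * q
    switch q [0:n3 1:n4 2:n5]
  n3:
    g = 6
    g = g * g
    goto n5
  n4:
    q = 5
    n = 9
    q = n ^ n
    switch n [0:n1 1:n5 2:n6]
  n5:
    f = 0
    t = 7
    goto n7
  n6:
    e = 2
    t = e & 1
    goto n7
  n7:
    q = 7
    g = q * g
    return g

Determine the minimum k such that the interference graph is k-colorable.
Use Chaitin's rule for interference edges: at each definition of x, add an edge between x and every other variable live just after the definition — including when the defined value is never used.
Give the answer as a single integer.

Answer: 3

Working:
def/use:
  n0 def {e,g,n} use ∅
  n1 def {e,q} use ∅
  n2 def {g,q} use {q}
  n3 def {g} use ∅
  n4 def {n,q} use ∅
  n5 def {f,t} use ∅
  n6 def {e,t} use ∅
  n7 def {g,q} use {g}

Liveness:
  n0 li=∅ lo={g}
  n1 li={g} lo={g,q}
  n2 li={q} lo={g}
  n3 li=∅ lo={g}
  n4 li={g} lo={g}
  n5 li={g} lo={g}
  n6 li={g} lo={g}
  n7 li={g} lo=∅

Conflict graph:
  e: {g,q}
  f: {g}
  g: {e,f,n,q,t}
  n: {g,q}
  q: {e,g,n}
  t: {g}

Registers:
  clique {e,g,q} ⇒ need ≥ 3
  3-colouring: r0={g}  r1={f,q,t}  r2={e,n}
  χ = 3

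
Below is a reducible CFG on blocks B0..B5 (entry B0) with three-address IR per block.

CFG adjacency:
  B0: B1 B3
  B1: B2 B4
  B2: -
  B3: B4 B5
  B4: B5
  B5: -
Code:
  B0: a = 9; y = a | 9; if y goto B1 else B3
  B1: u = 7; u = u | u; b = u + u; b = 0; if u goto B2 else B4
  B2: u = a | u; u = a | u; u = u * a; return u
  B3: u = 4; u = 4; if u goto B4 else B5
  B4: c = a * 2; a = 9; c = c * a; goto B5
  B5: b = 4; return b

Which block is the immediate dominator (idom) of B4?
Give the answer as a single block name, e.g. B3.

Answer: B0

Working:
idom tree: B1←B0 B2←B1 B3←B0 B4←B0 B5←B0
Join-block Dom:
  B4: preds {B1,B3}: {B0,B1} ∩ {B0,B3} = {B0}; idom=B0
  B5: preds {B3,B4}: {B0,B3} ∩ {B0,B4} = {B0}; idom=B0

idom(B4) = B0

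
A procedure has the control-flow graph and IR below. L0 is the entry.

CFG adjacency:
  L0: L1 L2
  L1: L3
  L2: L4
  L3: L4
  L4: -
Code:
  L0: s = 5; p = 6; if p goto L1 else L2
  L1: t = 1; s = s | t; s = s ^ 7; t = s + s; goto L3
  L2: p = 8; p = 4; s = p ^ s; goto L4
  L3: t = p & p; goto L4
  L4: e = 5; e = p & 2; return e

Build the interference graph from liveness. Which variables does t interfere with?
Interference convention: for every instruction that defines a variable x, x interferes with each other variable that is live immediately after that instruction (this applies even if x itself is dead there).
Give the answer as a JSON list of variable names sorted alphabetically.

Answer: ["p", "s"]

Derivation:
def/use:
  L0: {p,s} / ∅
  L1: {s,t} / {s}
  L2: {p,s} / {s}
  L3: {t} / {p}
  L4: {e} / {p}

Live sets:
  live L0: ∅→{p,s}
  live L1: {p,s}→{p}
  live L2: {s}→{p}
  live L3: {p}→{p}
  live L4: {p}→∅

Interference:
  e↔{p}
  p↔{e,s,t}
  s↔{p,t}
  t↔{p,s}

N(t) = ["p", "s"]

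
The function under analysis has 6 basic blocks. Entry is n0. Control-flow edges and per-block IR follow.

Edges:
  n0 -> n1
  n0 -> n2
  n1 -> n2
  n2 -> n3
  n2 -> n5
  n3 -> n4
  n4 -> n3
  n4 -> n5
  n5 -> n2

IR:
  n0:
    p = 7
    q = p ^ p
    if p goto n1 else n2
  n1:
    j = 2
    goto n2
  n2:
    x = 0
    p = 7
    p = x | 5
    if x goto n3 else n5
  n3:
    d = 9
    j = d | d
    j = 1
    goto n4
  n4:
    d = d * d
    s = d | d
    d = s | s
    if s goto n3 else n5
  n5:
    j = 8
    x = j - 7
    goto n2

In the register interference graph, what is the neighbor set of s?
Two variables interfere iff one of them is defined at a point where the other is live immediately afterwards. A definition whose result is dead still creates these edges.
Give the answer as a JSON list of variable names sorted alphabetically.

Answer: ["d"]

Working:
Per-block:
  n0 def {p,q} use ∅
  n1 def {j} use ∅
  n2 def {p,x} use ∅
  n3 def {d,j} use ∅
  n4 def {d,s} use {d}
  n5 def {j,x} use ∅

Live sets:
  n0: in=∅ out=∅
  n1: in=∅ out=∅
  n2: in=∅ out=∅
  n3: in=∅ out={d}
  n4: in={d} out=∅
  n5: in=∅ out=∅

Conflict graph:
  d — {j,s}
  j — {d}
  p — {q,x}
  q — {p}
  s — {d}
  x — {p}

N(s) = ["d"]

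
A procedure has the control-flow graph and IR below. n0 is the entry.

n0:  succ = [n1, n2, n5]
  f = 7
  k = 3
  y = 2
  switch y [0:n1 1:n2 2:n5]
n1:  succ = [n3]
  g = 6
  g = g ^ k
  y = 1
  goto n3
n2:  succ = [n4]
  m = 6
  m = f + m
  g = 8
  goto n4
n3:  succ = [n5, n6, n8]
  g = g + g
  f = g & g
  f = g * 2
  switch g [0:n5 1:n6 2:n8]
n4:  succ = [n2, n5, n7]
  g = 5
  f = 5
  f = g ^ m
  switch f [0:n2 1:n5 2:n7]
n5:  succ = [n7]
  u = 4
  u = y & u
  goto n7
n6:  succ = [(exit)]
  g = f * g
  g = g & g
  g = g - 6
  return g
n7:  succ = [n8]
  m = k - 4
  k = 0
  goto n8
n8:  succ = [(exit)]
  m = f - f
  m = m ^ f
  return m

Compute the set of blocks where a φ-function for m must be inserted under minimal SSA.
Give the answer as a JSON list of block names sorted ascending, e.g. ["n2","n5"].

Answer: ["n2", "n5", "n7", "n8"]

Working:
idom tree: n1←n0 n2←n0 n3←n1 n4←n2 n5←n0 n6←n3 n7←n0 n8←n0
Join-block Dom:
  n2: preds {n0,n4}: {n0} ∩ {n0,n2,n4} = {n0}; idom=n0
  n5: preds {n0,n3,n4}: {n0} ∩ {n0,n1,n3} ∩ {n0,n2,n4} = {n0}; idom=n0
  n7: preds {n4,n5}: {n0,n2,n4} ∩ {n0,n5} = {n0}; idom=n0
  n8: preds {n3,n7}: {n0,n1,n3} ∩ {n0,n7} = {n0}; idom=n0

Frontier:
  n2←n0: walk · to n0
  n2←n4: walk n4→n2 to n0
  n5←n0: walk · to n0
  n5←n3: walk n3→n1 to n0
  n5←n4: walk n4→n2 to n0
  n7←n4: walk n4→n2 to n0
  n7←n5: walk n5 to n0
  n8←n3: walk n3→n1 to n0
  n8←n7: walk n7 to n0
  n0 → ∅
  n1 → {n5,n8}
  n2 → {n2,n5,n7}
  n3 → {n5,n8}
  n4 → {n2,n5,n7}
  n5 → {n7}
  n6 → ∅
  n7 → {n8}
  n8 → ∅

φ for m: defs {n2,n7,n8}
  DF⁺ = {n2,n5,n7,n8}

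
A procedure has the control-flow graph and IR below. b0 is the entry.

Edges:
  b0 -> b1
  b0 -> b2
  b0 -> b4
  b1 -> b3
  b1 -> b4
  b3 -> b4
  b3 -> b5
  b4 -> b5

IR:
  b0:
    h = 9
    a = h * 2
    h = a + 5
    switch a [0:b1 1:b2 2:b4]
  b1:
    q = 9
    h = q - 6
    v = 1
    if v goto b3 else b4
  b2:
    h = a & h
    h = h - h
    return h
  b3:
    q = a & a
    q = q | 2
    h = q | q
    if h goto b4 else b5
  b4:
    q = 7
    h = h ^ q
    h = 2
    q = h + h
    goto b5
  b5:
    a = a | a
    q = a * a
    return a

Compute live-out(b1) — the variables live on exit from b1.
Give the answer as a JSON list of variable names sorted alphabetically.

Answer: ["a", "h"]

Derivation:
def/use:
  b0 def {a,h} use ∅
  b1 def {h,q,v} use ∅
  b2 def {h} use {a,h}
  b3 def {h,q} use {a}
  b4 def {h,q} use {h}
  b5 def {a,q} use {a}

Backward fixpoint:
  live b0: ∅→{a,h}
  live b1: {a}→{a,h}
  live b2: {a,h}→∅
  live b3: {a}→{a,h}
  live b4: {a,h}→{a}
  live b5: {a}→∅

live-out(b1) = ["a", "h"]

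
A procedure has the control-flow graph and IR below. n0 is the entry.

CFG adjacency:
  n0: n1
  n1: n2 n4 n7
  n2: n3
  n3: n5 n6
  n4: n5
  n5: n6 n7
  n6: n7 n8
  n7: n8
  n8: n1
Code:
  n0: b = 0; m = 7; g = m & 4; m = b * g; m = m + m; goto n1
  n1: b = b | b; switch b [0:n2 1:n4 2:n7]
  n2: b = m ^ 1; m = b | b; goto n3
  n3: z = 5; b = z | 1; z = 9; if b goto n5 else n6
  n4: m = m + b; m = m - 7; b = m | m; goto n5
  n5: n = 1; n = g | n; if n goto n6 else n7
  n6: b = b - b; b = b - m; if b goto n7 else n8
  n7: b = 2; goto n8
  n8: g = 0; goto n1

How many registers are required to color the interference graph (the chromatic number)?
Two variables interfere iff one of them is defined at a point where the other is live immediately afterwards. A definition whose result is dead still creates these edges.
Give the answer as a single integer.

Answer: 4

Working:
Block summaries:
  n0: {b,g,m} / ∅
  n1: {b} / {b}
  n2: {b,m} / {m}
  n3: {b,z} / ∅
  n4: {b,m} / {b,m}
  n5: {n} / {g}
  n6: {b} / {b,m}
  n7: {b} / ∅
  n8: {g} / ∅

Liveness:
  n0: in=∅ out={b,g,m}
  n1: in={b,g,m} out={b,g,m}
  n2: in={g,m} out={g,m}
  n3: in={g,m} out={b,g,m}
  n4: in={b,g,m} out={b,g,m}
  n5: in={b,g,m} out={b,m}
  n6: in={b,m} out={b,m}
  n7: in={m} out={b,m}
  n8: in={b,m} out={b,g,m}

Interfere edges:
  b↔{g,m,n,z}
  g↔{b,m,n,z}
  m↔{b,g,n,z}
  n↔{b,g,m}
  z↔{b,g,m}

Chromatic number:
  lower bound: {b,g,m,n} mutually conflict ⇒ χ ≥ 4
  assign b→R0 g→R1 m→R2 n→R3 z→R3 — no edge inside a register ⇒ χ ≤ 4
  χ = 4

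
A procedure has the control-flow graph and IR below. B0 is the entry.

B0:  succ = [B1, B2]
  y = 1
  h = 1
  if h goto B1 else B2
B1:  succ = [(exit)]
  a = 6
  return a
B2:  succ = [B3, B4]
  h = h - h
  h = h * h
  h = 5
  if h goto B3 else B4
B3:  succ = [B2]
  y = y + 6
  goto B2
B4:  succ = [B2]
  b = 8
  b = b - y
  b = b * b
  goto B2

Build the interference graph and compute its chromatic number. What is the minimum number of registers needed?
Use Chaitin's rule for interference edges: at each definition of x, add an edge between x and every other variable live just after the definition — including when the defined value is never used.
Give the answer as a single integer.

Answer: 3

Working:
Per-block:
  B0 def {h,y} use ∅
  B1 def {a} use ∅
  B2 def {h} use {h}
  B3 def {y} use {y}
  B4 def {b} use {y}

Backward fixpoint:
  B0 li=∅ lo={h,y}
  B1 li=∅ lo=∅
  B2 li={h,y} lo={h,y}
  B3 li={h,y} lo={h,y}
  B4 li={h,y} lo={h,y}

Interference:
  a — ∅
  b — {h,y}
  h — {b,y}
  y — {b,h}

Colouring:
  lower bound: {b,h,y} mutually conflict ⇒ χ ≥ 3
  3-colouring: c0={a,b}  c1={h}  c2={y}
  χ = 3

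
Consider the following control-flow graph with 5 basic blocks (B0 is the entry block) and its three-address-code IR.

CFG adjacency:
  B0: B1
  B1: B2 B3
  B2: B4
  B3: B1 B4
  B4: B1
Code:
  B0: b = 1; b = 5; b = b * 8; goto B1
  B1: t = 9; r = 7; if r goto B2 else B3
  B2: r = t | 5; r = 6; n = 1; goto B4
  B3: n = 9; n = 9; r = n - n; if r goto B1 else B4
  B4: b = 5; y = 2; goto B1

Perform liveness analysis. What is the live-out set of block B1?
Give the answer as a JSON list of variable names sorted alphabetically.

Block summaries:
  B0: def={b} ue=∅
  B1: def={r,t} ue=∅
  B2: def={n,r} ue={t}
  B3: def={n,r} ue=∅
  B4: def={b,y} ue=∅

Backward fixpoint:
  B0: in=∅ out=∅
  B1: in=∅ out={t}
  B2: in={t} out=∅
  B3: in=∅ out=∅
  B4: in=∅ out=∅

live-out(B1) = ["t"]

Answer: ["t"]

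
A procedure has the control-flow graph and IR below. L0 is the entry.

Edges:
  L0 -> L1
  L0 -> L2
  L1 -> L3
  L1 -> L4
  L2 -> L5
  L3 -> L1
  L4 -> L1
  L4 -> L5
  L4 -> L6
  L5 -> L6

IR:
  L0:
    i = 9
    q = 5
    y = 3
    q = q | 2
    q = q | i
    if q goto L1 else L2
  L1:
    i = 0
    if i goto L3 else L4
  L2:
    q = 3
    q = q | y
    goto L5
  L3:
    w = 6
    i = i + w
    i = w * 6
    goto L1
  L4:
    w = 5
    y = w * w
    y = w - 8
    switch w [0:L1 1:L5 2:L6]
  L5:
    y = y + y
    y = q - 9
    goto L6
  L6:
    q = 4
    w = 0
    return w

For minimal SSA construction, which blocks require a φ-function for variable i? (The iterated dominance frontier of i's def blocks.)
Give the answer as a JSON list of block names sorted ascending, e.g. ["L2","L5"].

idom tree: L1←L0 L2←L0 L3←L1 L4←L1 L5←L0 L6←L0
Join-block Dom:
  L1: preds {L0,L3,L4}: {L0} ∩ {L0,L1,L3} ∩ {L0,L1,L4} = {L0}; idom=L0
  L5: preds {L2,L4}: {L0,L2} ∩ {L0,L1,L4} = {L0}; idom=L0
  L6: preds {L4,L5}: {L0,L1,L4} ∩ {L0,L5} = {L0}; idom=L0

Frontier:
  L1←L0: walk · to L0
  L1←L3: walk L3→L1 to L0
  L1←L4: walk L4→L1 to L0
  L5←L2: walk L2 to L0
  L5←L4: walk L4→L1 to L0
  L6←L4: walk L4→L1 to L0
  L6←L5: walk L5 to L0
  DF(L0)=∅
  DF(L1)={L1,L5,L6}
  DF(L2)={L5}
  DF(L3)={L1}
  DF(L4)={L1,L5,L6}
  DF(L5)={L6}
  DF(L6)=∅

φ for i: defs {L0,L1,L3}
  DF⁺ = {L1,L5,L6}

Answer: ["L1", "L5", "L6"]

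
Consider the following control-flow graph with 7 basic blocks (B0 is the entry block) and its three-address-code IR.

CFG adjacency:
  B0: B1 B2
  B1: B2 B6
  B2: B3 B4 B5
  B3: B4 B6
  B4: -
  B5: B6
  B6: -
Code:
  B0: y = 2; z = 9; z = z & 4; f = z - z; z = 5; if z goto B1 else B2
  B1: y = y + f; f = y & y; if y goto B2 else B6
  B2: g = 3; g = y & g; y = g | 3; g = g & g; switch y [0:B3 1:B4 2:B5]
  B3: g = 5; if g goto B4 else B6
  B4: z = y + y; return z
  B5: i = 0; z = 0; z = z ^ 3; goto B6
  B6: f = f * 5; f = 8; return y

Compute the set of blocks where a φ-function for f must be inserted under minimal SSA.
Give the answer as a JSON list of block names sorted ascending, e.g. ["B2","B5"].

idom tree: B1←B0 B2←B0 B3←B2 B4←B2 B5←B2 B6←B0
Dom∩ at merges:
  B2: preds {B0,B1}: {B0} ∩ {B0,B1} = {B0}; idom=B0
  B4: preds {B2,B3}: {B0,B2} ∩ {B0,B2,B3} = {B0,B2}; idom=B2
  B6: preds {B1,B3,B5}: {B0,B1} ∩ {B0,B2,B3} ∩ {B0,B2,B5} = {B0}; idom=B0

DF derivation:
  B2←B0: walk · to B0
  B2←B1: walk B1 to B0
  B4←B2: walk · to B2
  B4←B3: walk B3 to B2
  B6←B1: walk B1 to B0
  B6←B3: walk B3→B2 to B0
  B6←B5: walk B5→B2 to B0
  B0 → ∅
  B1 → {B2,B6}
  B2 → {B6}
  B3 → {B4,B6}
  B4 → ∅
  B5 → {B6}
  B6 → ∅

φ for f: defs {B0,B1,B6}
  DF⁺ = {B2,B6}

Answer: ["B2", "B6"]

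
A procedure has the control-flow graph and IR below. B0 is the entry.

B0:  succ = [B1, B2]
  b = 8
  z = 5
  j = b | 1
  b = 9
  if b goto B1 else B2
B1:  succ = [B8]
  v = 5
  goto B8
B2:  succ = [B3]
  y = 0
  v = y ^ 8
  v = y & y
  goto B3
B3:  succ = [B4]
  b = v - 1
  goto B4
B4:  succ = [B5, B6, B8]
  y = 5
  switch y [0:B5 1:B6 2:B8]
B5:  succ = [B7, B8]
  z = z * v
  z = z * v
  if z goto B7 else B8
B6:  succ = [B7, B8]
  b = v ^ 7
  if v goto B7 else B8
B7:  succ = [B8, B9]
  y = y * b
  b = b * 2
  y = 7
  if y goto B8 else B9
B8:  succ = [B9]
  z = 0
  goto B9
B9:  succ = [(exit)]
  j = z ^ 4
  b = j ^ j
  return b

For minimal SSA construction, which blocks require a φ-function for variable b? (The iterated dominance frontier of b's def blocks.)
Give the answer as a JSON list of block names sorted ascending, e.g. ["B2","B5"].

Answer: ["B7", "B8", "B9"]

Working:
idom tree: B1←B0 B2←B0 B3←B2 B4←B3 B5←B4 B6←B4 B7←B4 B8←B0 B9←B0
Dom∩ at merges:
  B7: preds {B5,B6}: {B0,B2,B3,B4,B5} ∩ {B0,B2,B3,B4,B6} = {B0,B2,B3,B4}; idom=B4
  B8: preds {B1,B4,B5,B6,B7}: {B0,B1} ∩ {B0,B2,B3,B4} ∩ {B0,B2,B3,B4,B5} ∩ {B0,B2,B3,B4,B6} ∩ {B0,B2,B3,B4,B7} = {B0}; idom=B0
  B9: preds {B7,B8}: {B0,B2,B3,B4,B7} ∩ {B0,B8} = {B0}; idom=B0

Frontier:
  join B7 pred B5: B5 stop@B4
  join B7 pred B6: B6 stop@B4
  join B8 pred B1: B1 stop@B0
  join B8 pred B4: B4→B3→B2 stop@B0
  join B8 pred B5: B5→B4→B3→B2 stop@B0
  join B8 pred B6: B6→B4→B3→B2 stop@B0
  join B8 pred B7: B7→B4→B3→B2 stop@B0
  join B9 pred B7: B7→B4→B3→B2 stop@B0
  join B9 pred B8: B8 stop@B0
  DF(B0)=∅
  DF(B1)={B8}
  DF(B2)={B8,B9}
  DF(B3)={B8,B9}
  DF(B4)={B8,B9}
  DF(B5)={B7,B8}
  DF(B6)={B7,B8}
  DF(B7)={B8,B9}
  DF(B8)={B9}
  DF(B9)=∅

φ for b: defs {B0,B3,B6,B7,B9}
  DF⁺ = {B7,B8,B9}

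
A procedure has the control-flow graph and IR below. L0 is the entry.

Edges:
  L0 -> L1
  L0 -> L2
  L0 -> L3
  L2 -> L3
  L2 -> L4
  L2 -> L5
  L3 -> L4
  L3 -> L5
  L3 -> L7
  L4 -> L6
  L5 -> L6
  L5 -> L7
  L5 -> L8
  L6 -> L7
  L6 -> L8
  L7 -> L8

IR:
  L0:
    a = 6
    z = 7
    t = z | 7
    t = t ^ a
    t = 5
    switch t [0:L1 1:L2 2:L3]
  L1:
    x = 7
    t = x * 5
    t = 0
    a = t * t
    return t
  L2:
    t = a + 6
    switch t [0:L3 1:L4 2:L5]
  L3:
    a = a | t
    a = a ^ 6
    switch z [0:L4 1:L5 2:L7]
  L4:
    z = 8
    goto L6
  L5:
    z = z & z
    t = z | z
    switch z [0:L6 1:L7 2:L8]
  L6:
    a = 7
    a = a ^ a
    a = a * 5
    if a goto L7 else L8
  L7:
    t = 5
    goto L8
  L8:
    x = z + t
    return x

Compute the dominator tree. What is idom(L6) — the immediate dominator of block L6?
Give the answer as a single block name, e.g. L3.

idom tree: L1←L0 L2←L0 L3←L0 L4←L0 L5←L0 L6←L0 L7←L0 L8←L0
Dom at joins:
  L3: preds {L0,L2}: {L0} ∩ {L0,L2} = {L0}; idom=L0
  L4: preds {L2,L3}: {L0,L2} ∩ {L0,L3} = {L0}; idom=L0
  L5: preds {L2,L3}: {L0,L2} ∩ {L0,L3} = {L0}; idom=L0
  L6: preds {L4,L5}: {L0,L4} ∩ {L0,L5} = {L0}; idom=L0
  L7: preds {L3,L5,L6}: {L0,L3} ∩ {L0,L5} ∩ {L0,L6} = {L0}; idom=L0
  L8: preds {L5,L6,L7}: {L0,L5} ∩ {L0,L6} ∩ {L0,L7} = {L0}; idom=L0

idom(L6) = L0

Answer: L0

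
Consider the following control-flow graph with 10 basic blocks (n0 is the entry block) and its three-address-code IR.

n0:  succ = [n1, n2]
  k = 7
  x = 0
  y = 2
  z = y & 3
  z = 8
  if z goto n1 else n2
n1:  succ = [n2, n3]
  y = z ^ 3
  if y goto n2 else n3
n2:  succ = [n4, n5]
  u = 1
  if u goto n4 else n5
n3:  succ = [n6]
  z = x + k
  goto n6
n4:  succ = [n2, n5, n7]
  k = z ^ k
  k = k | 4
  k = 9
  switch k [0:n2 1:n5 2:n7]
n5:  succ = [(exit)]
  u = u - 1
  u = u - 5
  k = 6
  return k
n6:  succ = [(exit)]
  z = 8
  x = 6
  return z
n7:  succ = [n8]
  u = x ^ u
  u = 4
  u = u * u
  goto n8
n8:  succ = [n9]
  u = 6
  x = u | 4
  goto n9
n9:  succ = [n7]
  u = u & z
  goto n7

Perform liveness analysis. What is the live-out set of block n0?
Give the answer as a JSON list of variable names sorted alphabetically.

Answer: ["k", "x", "z"]

Analysis:
Per-block:
  n0: def={k,x,y,z} ue=∅
  n1: def={y} ue={z}
  n2: def={u} ue=∅
  n3: def={z} ue={k,x}
  n4: def={k} ue={k,z}
  n5: def={k,u} ue={u}
  n6: def={x,z} ue=∅
  n7: def={u} ue={u,x}
  n8: def={u,x} ue=∅
  n9: def={u} ue={u,z}

Liveness:
  live n0: ∅→{k,x,z}
  live n1: {k,x,z}→{k,x,z}
  live n2: {k,x,z}→{k,u,x,z}
  live n3: {k,x}→∅
  live n4: {k,u,x,z}→{k,u,x,z}
  live n5: {u}→∅
  live n6: ∅→∅
  live n7: {u,x,z}→{z}
  live n8: {z}→{u,x,z}
  live n9: {u,x,z}→{u,x,z}

live-out(n0) = ["k", "x", "z"]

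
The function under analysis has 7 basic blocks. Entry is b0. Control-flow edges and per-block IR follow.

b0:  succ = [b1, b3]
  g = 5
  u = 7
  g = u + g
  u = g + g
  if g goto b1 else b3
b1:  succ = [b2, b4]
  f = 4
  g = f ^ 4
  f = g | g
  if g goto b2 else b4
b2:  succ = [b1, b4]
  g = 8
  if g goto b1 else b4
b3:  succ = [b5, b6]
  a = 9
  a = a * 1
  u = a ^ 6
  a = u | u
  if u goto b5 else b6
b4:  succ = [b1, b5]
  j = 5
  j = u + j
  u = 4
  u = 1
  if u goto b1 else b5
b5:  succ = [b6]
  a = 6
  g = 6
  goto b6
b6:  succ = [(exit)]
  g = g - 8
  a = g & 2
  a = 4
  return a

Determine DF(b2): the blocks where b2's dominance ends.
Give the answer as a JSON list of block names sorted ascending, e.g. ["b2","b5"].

idom tree: b1←b0 b2←b1 b3←b0 b4←b1 b5←b0 b6←b0
Dom∩ at merges:
  b1: preds {b0,b2,b4}: {b0} ∩ {b0,b1,b2} ∩ {b0,b1,b4} = {b0}; idom=b0
  b4: preds {b1,b2}: {b0,b1} ∩ {b0,b1,b2} = {b0,b1}; idom=b1
  b5: preds {b3,b4}: {b0,b3} ∩ {b0,b1,b4} = {b0}; idom=b0
  b6: preds {b3,b5}: {b0,b3} ∩ {b0,b5} = {b0}; idom=b0

DF walk-up:
  join b1 pred b0: · stop@b0
  join b1 pred b2: b2→b1 stop@b0
  join b1 pred b4: b4→b1 stop@b0
  join b4 pred b1: · stop@b1
  join b4 pred b2: b2 stop@b1
  join b5 pred b3: b3 stop@b0
  join b5 pred b4: b4→b1 stop@b0
  join b6 pred b3: b3 stop@b0
  join b6 pred b5: b5 stop@b0
  DF(b0)=∅
  DF(b1)={b1,b5}
  DF(b2)={b1,b4}
  DF(b3)={b5,b6}
  DF(b4)={b1,b5}
  DF(b5)={b6}
  DF(b6)=∅

DF(b2) = ["b1", "b4"]

Answer: ["b1", "b4"]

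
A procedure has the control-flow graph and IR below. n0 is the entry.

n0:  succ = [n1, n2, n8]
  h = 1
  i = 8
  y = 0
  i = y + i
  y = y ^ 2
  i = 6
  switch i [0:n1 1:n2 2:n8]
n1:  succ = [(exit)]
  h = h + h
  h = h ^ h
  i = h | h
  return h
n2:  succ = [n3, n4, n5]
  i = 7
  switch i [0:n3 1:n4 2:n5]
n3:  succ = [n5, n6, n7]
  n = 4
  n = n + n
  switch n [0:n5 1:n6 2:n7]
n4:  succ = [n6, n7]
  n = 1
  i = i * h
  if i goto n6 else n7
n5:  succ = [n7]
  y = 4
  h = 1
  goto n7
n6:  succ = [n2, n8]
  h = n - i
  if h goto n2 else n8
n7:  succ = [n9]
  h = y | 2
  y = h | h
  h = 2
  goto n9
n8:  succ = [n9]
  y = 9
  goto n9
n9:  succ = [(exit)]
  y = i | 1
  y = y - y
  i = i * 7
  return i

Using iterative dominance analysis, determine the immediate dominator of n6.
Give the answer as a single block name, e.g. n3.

idom tree: n1←n0 n2←n0 n3←n2 n4←n2 n5←n2 n6←n2 n7←n2 n8←n0 n9←n0
Dom at joins:
  n2: preds {n0,n6}: {n0} ∩ {n0,n2,n6} = {n0}; idom=n0
  n5: preds {n2,n3}: {n0,n2} ∩ {n0,n2,n3} = {n0,n2}; idom=n2
  n6: preds {n3,n4}: {n0,n2,n3} ∩ {n0,n2,n4} = {n0,n2}; idom=n2
  n7: preds {n3,n4,n5}: {n0,n2,n3} ∩ {n0,n2,n4} ∩ {n0,n2,n5} = {n0,n2}; idom=n2
  n8: preds {n0,n6}: {n0} ∩ {n0,n2,n6} = {n0}; idom=n0
  n9: preds {n7,n8}: {n0,n2,n7} ∩ {n0,n8} = {n0}; idom=n0

idom(n6) = n2

Answer: n2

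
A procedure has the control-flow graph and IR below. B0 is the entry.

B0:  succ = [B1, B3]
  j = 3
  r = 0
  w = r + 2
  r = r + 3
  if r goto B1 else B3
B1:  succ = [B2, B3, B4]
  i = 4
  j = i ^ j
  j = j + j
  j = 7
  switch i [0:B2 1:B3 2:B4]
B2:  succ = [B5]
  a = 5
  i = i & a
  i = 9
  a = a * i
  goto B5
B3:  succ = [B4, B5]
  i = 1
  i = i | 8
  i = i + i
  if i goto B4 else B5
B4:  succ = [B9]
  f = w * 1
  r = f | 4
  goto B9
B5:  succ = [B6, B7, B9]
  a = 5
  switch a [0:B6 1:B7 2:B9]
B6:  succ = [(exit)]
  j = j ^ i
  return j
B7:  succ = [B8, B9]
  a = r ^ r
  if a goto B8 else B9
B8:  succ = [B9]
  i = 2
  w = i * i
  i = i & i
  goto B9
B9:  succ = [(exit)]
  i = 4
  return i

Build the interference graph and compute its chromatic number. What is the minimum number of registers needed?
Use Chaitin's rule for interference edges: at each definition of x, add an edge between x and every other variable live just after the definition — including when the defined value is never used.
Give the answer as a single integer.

def/use:
  B0: def={j,r,w} ue=∅
  B1: def={i,j} ue={j}
  B2: def={a,i} ue={i}
  B3: def={i} ue=∅
  B4: def={f,r} ue={w}
  B5: def={a} ue=∅
  B6: def={j} ue={i,j}
  B7: def={a} ue={r}
  B8: def={i,w} ue=∅
  B9: def={i} ue=∅

Liveness:
  B0 li=∅ lo={j,r,w}
  B1 li={j,r,w} lo={i,j,r,w}
  B2 li={i,j,r} lo={i,j,r}
  B3 li={j,r,w} lo={i,j,r,w}
  B4 li={w} lo=∅
  B5 li={i,j,r} lo={i,j,r}
  B6 li={i,j} lo=∅
  B7 li={r} lo=∅
  B8 li=∅ lo=∅
  B9 li=∅ lo=∅

Conflict graph:
  a — {i,j,r}
  f — ∅
  i — {a,j,r,w}
  j — {a,i,r,w}
  r — {a,i,j,w}
  w — {i,j,r}

Chromatic number:
  {a,i,j,r} pairwise interfere (4-clique) ⇒ χ ≥ 4
  4-colouring: R0={f,i}  R1={j}  R2={r}  R3={a,w}
  χ = 4

Answer: 4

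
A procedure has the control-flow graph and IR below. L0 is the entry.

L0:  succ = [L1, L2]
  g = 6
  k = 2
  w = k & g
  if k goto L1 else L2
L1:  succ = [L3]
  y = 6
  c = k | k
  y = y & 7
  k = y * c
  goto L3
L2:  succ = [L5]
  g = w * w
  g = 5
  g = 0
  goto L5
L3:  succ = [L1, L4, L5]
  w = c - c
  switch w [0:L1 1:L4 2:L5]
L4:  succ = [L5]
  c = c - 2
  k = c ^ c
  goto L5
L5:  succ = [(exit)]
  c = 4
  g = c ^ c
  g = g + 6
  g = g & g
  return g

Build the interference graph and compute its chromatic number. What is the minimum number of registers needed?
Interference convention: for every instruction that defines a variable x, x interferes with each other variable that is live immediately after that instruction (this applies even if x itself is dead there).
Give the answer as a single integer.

def/use:
  L0 def {g,k,w} use ∅
  L1 def {c,k,y} use {k}
  L2 def {g} use {w}
  L3 def {w} use {c}
  L4 def {c,k} use {c}
  L5 def {c,g} use ∅

Live sets:
  L0 li=∅ lo={k,w}
  L1 li={k} lo={c,k}
  L2 li={w} lo=∅
  L3 li={c,k} lo={c,k}
  L4 li={c} lo=∅
  L5 li=∅ lo=∅

Interference:
  c↔{k,w,y}
  g↔{k}
  k↔{c,g,w,y}
  w↔{c,k}
  y↔{c,k}

Chromatic number:
  lower bound: {c,k,w} mutually conflict ⇒ χ ≥ 3
  3-colouring: c0={k}  c1={c,g}  c2={w,y}
  χ = 3

Answer: 3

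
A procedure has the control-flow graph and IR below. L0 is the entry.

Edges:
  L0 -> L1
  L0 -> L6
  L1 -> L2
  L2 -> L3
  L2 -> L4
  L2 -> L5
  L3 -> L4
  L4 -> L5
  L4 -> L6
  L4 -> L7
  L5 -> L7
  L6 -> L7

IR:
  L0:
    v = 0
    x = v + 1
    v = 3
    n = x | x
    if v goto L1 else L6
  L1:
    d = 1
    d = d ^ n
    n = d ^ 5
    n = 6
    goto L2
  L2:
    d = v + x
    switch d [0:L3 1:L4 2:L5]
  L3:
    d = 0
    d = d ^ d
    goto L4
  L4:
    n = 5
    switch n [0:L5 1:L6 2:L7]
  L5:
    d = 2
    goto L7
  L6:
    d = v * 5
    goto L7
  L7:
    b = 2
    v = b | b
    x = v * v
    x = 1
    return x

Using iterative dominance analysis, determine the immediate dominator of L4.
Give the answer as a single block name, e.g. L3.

Answer: L2

Working:
idom tree: L1←L0 L2←L1 L3←L2 L4←L2 L5←L2 L6←L0 L7←L0
Join-block Dom:
  L4: preds {L2,L3}: {L0,L1,L2} ∩ {L0,L1,L2,L3} = {L0,L1,L2}; idom=L2
  L5: preds {L2,L4}: {L0,L1,L2} ∩ {L0,L1,L2,L4} = {L0,L1,L2}; idom=L2
  L6: preds {L0,L4}: {L0} ∩ {L0,L1,L2,L4} = {L0}; idom=L0
  L7: preds {L4,L5,L6}: {L0,L1,L2,L4} ∩ {L0,L1,L2,L5} ∩ {L0,L6} = {L0}; idom=L0

idom(L4) = L2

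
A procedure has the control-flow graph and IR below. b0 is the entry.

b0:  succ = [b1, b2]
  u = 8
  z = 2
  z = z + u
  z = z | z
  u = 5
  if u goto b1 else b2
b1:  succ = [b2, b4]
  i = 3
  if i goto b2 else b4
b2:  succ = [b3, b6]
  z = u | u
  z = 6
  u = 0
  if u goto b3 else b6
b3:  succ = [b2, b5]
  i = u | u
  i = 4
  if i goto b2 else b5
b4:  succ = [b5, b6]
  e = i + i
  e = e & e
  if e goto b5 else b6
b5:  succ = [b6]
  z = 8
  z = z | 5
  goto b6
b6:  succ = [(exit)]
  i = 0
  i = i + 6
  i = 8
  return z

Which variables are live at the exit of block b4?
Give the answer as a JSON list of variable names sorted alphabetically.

Per-block:
  b0: def={u,z} ue=∅
  b1: def={i} ue=∅
  b2: def={u,z} ue={u}
  b3: def={i} ue={u}
  b4: def={e} ue={i}
  b5: def={z} ue=∅
  b6: def={i} ue={z}

Liveness:
  live b0: ∅→{u,z}
  live b1: {u,z}→{i,u,z}
  live b2: {u}→{u,z}
  live b3: {u}→{u}
  live b4: {i,z}→{z}
  live b5: ∅→{z}
  live b6: {z}→∅

live-out(b4) = ["z"]

Answer: ["z"]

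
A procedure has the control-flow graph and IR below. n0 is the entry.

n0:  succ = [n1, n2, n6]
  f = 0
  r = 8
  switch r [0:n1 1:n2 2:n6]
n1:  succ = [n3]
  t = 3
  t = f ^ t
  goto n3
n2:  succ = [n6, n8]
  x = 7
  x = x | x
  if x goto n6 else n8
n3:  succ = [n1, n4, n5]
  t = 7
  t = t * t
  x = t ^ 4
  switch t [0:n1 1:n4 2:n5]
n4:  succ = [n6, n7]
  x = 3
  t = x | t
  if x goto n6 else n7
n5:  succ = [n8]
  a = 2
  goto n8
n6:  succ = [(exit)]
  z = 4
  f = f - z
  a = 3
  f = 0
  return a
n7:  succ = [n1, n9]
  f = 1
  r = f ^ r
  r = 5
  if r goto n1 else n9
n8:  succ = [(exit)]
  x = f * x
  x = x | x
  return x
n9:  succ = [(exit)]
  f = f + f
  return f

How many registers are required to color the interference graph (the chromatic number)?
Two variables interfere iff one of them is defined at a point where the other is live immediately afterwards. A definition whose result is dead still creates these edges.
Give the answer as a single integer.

Per-block:
  n0 def {f,r} use ∅
  n1 def {t} use {f}
  n2 def {x} use ∅
  n3 def {t,x} use ∅
  n4 def {t,x} use {t}
  n5 def {a} use ∅
  n6 def {a,f,z} use {f}
  n7 def {f,r} use {r}
  n8 def {x} use {f,x}
  n9 def {f} use {f}

Backward fixpoint:
  n0: in=∅ out={f,r}
  n1: in={f,r} out={f,r}
  n2: in={f} out={f,x}
  n3: in={f,r} out={f,r,t,x}
  n4: in={f,r,t} out={f,r}
  n5: in={f,x} out={f,x}
  n6: in={f} out=∅
  n7: in={r} out={f,r}
  n8: in={f,x} out=∅
  n9: in={f} out=∅

Interference:
  a: {f,x}
  f: {a,r,t,x,z}
  r: {f,t,x}
  t: {f,r,x}
  x: {a,f,r,t}
  z: {f}

Chromatic number:
  lower bound: {f,r,t,x} mutually conflict ⇒ χ ≥ 4
  4-colouring: c0={f}  c1={x,z}  c2={a,r}  c3={t}
  χ = 4

Answer: 4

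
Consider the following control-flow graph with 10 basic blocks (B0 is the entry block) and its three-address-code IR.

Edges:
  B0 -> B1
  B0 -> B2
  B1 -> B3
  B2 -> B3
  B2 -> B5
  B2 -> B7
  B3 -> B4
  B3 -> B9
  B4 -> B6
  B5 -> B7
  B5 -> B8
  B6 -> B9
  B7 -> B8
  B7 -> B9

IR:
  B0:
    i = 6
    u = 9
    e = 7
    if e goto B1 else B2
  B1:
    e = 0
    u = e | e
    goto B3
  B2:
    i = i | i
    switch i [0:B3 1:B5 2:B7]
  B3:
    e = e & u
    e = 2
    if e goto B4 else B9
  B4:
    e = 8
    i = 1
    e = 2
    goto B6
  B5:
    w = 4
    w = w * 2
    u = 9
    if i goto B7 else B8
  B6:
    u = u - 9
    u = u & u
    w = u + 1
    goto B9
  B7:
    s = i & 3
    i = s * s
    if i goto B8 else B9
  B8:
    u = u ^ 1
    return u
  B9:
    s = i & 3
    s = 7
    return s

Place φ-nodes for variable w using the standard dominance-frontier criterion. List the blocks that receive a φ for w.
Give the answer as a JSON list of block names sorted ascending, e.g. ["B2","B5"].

idom tree: B1←B0 B2←B0 B3←B0 B4←B3 B5←B2 B6←B4 B7←B2 B8←B2 B9←B0
Dom at joins:
  B3: preds {B1,B2}: {B0,B1} ∩ {B0,B2} = {B0}; idom=B0
  B7: preds {B2,B5}: {B0,B2} ∩ {B0,B2,B5} = {B0,B2}; idom=B2
  B8: preds {B5,B7}: {B0,B2,B5} ∩ {B0,B2,B7} = {B0,B2}; idom=B2
  B9: preds {B3,B6,B7}: {B0,B3} ∩ {B0,B3,B4,B6} ∩ {B0,B2,B7} = {B0}; idom=B0

DF walk-up:
  join B3 pred B1: B1 stop@B0
  join B3 pred B2: B2 stop@B0
  join B7 pred B2: · stop@B2
  join B7 pred B5: B5 stop@B2
  join B8 pred B5: B5 stop@B2
  join B8 pred B7: B7 stop@B2
  join B9 pred B3: B3 stop@B0
  join B9 pred B6: B6→B4→B3 stop@B0
  join B9 pred B7: B7→B2 stop@B0
  B0: DF=∅
  B1: DF={B3}
  B2: DF={B3,B9}
  B3: DF={B9}
  B4: DF={B9}
  B5: DF={B7,B8}
  B6: DF={B9}
  B7: DF={B8,B9}
  B8: DF=∅
  B9: DF=∅

φ for w: defs {B5,B6}
  DF⁺ = {B7,B8,B9}

Answer: ["B7", "B8", "B9"]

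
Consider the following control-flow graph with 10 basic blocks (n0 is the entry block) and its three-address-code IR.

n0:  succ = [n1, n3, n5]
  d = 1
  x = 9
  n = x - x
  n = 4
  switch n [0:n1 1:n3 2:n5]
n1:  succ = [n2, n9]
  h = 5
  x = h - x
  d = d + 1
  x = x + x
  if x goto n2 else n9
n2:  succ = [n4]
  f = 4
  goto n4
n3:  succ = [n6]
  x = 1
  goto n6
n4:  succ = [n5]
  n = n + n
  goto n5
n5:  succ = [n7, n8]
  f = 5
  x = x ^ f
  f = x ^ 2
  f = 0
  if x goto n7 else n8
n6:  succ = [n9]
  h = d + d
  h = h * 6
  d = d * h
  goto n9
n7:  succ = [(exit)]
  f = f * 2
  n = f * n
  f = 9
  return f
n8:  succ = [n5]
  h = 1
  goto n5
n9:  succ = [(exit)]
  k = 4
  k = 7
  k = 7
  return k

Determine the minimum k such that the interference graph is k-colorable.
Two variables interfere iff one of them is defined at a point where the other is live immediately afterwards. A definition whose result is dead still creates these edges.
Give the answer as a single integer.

Per-block:
  n0: {d,n,x} / ∅
  n1: {d,h,x} / {d,x}
  n2: {f} / ∅
  n3: {x} / ∅
  n4: {n} / {n}
  n5: {f,x} / {x}
  n6: {d,h} / {d}
  n7: {f,n} / {f,n}
  n8: {h} / ∅
  n9: {k} / ∅

Liveness:
  n0: in=∅ out={d,n,x}
  n1: in={d,n,x} out={n,x}
  n2: in={n,x} out={n,x}
  n3: in={d} out={d}
  n4: in={n,x} out={n,x}
  n5: in={n,x} out={f,n,x}
  n6: in={d} out=∅
  n7: in={f,n} out=∅
  n8: in={n,x} out={n,x}
  n9: in=∅ out=∅

Conflict graph:
  d: {h,n,x}
  f: {n,x}
  h: {d,n,x}
  k: ∅
  n: {d,f,h,x}
  x: {d,f,h,n}

Colouring:
  {d,h,n,x} pairwise interfere (4-clique) ⇒ χ ≥ 4
  4-colouring: c0={k,n}  c1={x}  c2={d,f}  c3={h}
  χ = 4

Answer: 4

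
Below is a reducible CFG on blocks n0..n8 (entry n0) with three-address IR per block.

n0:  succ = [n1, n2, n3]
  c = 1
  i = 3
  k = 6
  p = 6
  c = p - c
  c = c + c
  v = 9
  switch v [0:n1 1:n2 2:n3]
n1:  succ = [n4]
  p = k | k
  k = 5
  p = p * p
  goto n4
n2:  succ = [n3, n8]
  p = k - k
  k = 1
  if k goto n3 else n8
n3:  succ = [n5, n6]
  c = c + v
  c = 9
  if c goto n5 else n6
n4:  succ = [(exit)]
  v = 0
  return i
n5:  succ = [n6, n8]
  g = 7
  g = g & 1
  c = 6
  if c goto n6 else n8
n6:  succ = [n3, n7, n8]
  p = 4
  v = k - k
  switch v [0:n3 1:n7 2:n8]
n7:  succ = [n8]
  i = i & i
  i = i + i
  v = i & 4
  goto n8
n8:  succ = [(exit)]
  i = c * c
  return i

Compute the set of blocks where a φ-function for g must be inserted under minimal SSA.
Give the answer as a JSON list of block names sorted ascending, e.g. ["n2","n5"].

idom tree: n1←n0 n2←n0 n3←n0 n4←n1 n5←n3 n6←n3 n7←n6 n8←n0
Join-block Dom:
  n3: preds {n0,n2,n6}: {n0} ∩ {n0,n2} ∩ {n0,n3,n6} = {n0}; idom=n0
  n6: preds {n3,n5}: {n0,n3} ∩ {n0,n3,n5} = {n0,n3}; idom=n3
  n8: preds {n2,n5,n6,n7}: {n0,n2} ∩ {n0,n3,n5} ∩ {n0,n3,n6} ∩ {n0,n3,n6,n7} = {n0}; idom=n0

DF derivation:
  n3←n0: walk · to n0
  n3←n2: walk n2 to n0
  n3←n6: walk n6→n3 to n0
  n6←n3: walk · to n3
  n6←n5: walk n5 to n3
  n8←n2: walk n2 to n0
  n8←n5: walk n5→n3 to n0
  n8←n6: walk n6→n3 to n0
  n8←n7: walk n7→n6→n3 to n0
  DF(n0)=∅
  DF(n1)=∅
  DF(n2)={n3,n8}
  DF(n3)={n3,n8}
  DF(n4)=∅
  DF(n5)={n6,n8}
  DF(n6)={n3,n8}
  DF(n7)={n8}
  DF(n8)=∅

φ for g: defs {n5}
  DF⁺ = {n3,n6,n8}

Answer: ["n3", "n6", "n8"]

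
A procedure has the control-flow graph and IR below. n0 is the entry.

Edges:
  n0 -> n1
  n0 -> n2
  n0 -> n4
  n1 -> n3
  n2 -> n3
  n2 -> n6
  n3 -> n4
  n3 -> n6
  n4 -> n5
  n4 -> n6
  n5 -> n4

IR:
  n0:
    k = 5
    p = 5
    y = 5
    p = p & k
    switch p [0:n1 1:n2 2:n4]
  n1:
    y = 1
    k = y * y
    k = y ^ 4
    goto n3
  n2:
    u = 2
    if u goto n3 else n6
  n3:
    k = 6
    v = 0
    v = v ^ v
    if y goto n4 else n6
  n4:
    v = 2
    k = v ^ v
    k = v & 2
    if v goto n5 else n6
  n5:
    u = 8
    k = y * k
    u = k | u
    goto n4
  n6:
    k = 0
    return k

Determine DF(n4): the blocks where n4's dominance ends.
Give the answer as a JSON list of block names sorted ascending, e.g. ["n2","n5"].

Answer: ["n4", "n6"]

Derivation:
idom tree: n1←n0 n2←n0 n3←n0 n4←n0 n5←n4 n6←n0
Dom∩ at merges:
  n3: preds {n1,n2}: {n0,n1} ∩ {n0,n2} = {n0}; idom=n0
  n4: preds {n0,n3,n5}: {n0} ∩ {n0,n3} ∩ {n0,n4,n5} = {n0}; idom=n0
  n6: preds {n2,n3,n4}: {n0,n2} ∩ {n0,n3} ∩ {n0,n4} = {n0}; idom=n0

Frontier:
  join n3 pred n1: n1 stop@n0
  join n3 pred n2: n2 stop@n0
  join n4 pred n0: · stop@n0
  join n4 pred n3: n3 stop@n0
  join n4 pred n5: n5→n4 stop@n0
  join n6 pred n2: n2 stop@n0
  join n6 pred n3: n3 stop@n0
  join n6 pred n4: n4 stop@n0
  n0: DF=∅
  n1: DF={n3}
  n2: DF={n3,n6}
  n3: DF={n4,n6}
  n4: DF={n4,n6}
  n5: DF={n4}
  n6: DF=∅

DF(n4) = ["n4", "n6"]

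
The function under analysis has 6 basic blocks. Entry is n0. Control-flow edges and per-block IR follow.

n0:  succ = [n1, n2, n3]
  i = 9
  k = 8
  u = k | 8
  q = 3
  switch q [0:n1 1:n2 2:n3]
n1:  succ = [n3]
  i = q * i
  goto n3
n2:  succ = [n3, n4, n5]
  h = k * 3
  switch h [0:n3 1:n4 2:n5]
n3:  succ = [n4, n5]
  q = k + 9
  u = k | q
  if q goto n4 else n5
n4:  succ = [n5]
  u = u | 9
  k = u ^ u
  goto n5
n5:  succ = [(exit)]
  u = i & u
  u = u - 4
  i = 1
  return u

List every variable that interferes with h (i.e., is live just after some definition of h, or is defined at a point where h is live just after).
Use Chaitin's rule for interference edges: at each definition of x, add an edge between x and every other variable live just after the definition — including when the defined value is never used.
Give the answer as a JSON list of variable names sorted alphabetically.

Per-block:
  n0 def {i,k,q,u} use ∅
  n1 def {i} use {i,q}
  n2 def {h} use {k}
  n3 def {q,u} use {k}
  n4 def {k,u} use {u}
  n5 def {i,u} use {i,u}

Liveness:
  live n0: ∅→{i,k,q,u}
  live n1: {i,k,q}→{i,k}
  live n2: {i,k,u}→{i,k,u}
  live n3: {i,k}→{i,u}
  live n4: {i,u}→{i,u}
  live n5: {i,u}→∅

Interference:
  h: {i,k,u}
  i: {h,k,q,u}
  k: {h,i,q,u}
  q: {i,k,u}
  u: {h,i,k,q}

N(h) = ["i", "k", "u"]

Answer: ["i", "k", "u"]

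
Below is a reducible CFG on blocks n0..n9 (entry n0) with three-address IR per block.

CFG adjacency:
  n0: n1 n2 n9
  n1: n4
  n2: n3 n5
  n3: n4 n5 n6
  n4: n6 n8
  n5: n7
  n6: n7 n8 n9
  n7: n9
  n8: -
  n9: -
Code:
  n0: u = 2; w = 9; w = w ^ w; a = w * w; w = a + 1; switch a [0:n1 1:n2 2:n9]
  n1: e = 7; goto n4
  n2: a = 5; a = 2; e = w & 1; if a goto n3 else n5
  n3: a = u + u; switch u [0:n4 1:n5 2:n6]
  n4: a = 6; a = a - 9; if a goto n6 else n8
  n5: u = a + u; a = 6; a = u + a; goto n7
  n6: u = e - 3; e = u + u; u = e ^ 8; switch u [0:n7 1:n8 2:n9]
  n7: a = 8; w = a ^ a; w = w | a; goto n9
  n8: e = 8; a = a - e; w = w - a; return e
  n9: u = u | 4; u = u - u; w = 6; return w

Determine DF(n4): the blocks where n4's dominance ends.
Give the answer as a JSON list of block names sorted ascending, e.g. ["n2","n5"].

Answer: ["n6", "n8"]

Derivation:
idom tree: n1←n0 n2←n0 n3←n2 n4←n0 n5←n2 n6←n0 n7←n0 n8←n0 n9←n0
Dom∩ at merges:
  n4: preds {n1,n3}: {n0,n1} ∩ {n0,n2,n3} = {n0}; idom=n0
  n5: preds {n2,n3}: {n0,n2} ∩ {n0,n2,n3} = {n0,n2}; idom=n2
  n6: preds {n3,n4}: {n0,n2,n3} ∩ {n0,n4} = {n0}; idom=n0
  n7: preds {n5,n6}: {n0,n2,n5} ∩ {n0,n6} = {n0}; idom=n0
  n8: preds {n4,n6}: {n0,n4} ∩ {n0,n6} = {n0}; idom=n0
  n9: preds {n0,n6,n7}: {n0} ∩ {n0,n6} ∩ {n0,n7} = {n0}; idom=n0

DF derivation:
  n4←n1: walk n1 to n0
  n4←n3: walk n3→n2 to n0
  n5←n2: walk · to n2
  n5←n3: walk n3 to n2
  n6←n3: walk n3→n2 to n0
  n6←n4: walk n4 to n0
  n7←n5: walk n5→n2 to n0
  n7←n6: walk n6 to n0
  n8←n4: walk n4 to n0
  n8←n6: walk n6 to n0
  n9←n0: walk · to n0
  n9←n6: walk n6 to n0
  n9←n7: walk n7 to n0
  n0 → ∅
  n1 → {n4}
  n2 → {n4,n6,n7}
  n3 → {n4,n5,n6}
  n4 → {n6,n8}
  n5 → {n7}
  n6 → {n7,n8,n9}
  n7 → {n9}
  n8 → ∅
  n9 → ∅

DF(n4) = ["n6", "n8"]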